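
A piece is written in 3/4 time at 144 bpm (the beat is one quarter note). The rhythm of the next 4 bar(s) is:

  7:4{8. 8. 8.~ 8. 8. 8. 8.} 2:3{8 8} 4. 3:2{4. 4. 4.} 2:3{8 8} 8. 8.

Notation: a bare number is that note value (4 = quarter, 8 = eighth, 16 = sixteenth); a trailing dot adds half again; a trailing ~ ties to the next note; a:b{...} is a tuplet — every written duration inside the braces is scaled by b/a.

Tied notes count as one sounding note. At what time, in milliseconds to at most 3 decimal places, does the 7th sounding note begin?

1. 0.0ms @ 0 + 178.571ms (3/7)
2. 178.571ms @ 3/7 + 178.571ms (3/7)
3. 357.143ms @ 6/7 + 357.143ms (6/7)
4. 714.286ms @ 12/7 + 178.571ms (3/7)
5. 892.857ms @ 15/7 + 178.571ms (3/7)
6. 1071.429ms @ 18/7 + 178.571ms (3/7)
7. 1250.0ms @ 3 + 312.5ms (3/4)
8. 1562.5ms @ 15/4 + 312.5ms (3/4)
9. 1875.0ms @ 9/2 + 625.0ms (3/2)
10. 2500.0ms @ 6 + 416.667ms (1)
11. 2916.667ms @ 7 + 416.667ms (1)
12. 3333.333ms @ 8 + 416.667ms (1)
13. 3750.0ms @ 9 + 312.5ms (3/4)
14. 4062.5ms @ 39/4 + 312.5ms (3/4)
15. 4375.0ms @ 21/2 + 312.5ms (3/4)
16. 4687.5ms @ 45/4 + 312.5ms (3/4)

note 7 onset = 3b = 1250.0ms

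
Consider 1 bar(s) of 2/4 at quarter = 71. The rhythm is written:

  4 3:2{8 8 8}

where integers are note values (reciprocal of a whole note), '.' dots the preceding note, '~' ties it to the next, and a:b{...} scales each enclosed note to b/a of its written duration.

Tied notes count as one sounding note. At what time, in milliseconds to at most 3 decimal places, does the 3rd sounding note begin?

note 3 onset = 4/3b = 1126.761ms

1. 0.0ms @ 0 + 845.07ms (1)
2. 845.07ms @ 1 + 281.69ms (1/3)
3. 1126.761ms @ 4/3 + 281.69ms (1/3)
4. 1408.451ms @ 5/3 + 281.69ms (1/3)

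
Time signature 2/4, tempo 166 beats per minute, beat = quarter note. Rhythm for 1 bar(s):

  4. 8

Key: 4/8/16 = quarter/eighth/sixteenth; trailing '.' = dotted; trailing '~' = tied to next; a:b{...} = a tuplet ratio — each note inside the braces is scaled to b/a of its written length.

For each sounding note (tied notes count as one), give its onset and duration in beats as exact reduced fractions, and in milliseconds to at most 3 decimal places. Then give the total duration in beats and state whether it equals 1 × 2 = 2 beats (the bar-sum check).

1) 0.0ms=0b +542.169ms=3/2b
2) 542.169ms=3/2b +180.723ms=1/2b
Σ=2b of 2 (166bpm 2/4) — PASS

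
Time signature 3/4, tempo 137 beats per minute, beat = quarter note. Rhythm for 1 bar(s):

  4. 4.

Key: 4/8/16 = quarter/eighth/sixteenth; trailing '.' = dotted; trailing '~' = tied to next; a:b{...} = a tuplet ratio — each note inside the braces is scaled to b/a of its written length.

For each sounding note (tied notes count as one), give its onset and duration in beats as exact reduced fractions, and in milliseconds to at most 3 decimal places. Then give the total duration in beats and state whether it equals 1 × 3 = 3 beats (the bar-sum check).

1) 0.0ms=0b +656.934ms=3/2b
2) 656.934ms=3/2b +656.934ms=3/2b
Σ=3b of 3 (137bpm 3/4) — PASS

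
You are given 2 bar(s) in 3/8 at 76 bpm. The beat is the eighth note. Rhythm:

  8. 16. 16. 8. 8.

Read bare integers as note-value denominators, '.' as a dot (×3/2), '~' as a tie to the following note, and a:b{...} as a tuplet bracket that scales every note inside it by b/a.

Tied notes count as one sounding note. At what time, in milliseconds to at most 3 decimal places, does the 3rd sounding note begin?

1. 0.0ms @ 0 + 1184.211ms (3/2)
2. 1184.211ms @ 3/2 + 592.105ms (3/4)
3. 1776.316ms @ 9/4 + 592.105ms (3/4)
4. 2368.421ms @ 3 + 1184.211ms (3/2)
5. 3552.632ms @ 9/2 + 1184.211ms (3/2)

note 3 onset = 9/4b = 1776.316ms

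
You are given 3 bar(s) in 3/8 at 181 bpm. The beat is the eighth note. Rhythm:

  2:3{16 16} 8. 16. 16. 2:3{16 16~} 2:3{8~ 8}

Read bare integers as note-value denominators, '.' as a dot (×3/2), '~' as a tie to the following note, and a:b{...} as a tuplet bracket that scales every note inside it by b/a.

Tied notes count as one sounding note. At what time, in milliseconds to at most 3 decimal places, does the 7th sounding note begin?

note 7 onset = 21/4b = 1740.331ms

1. 0.0ms @ 0 + 248.619ms (3/4)
2. 248.619ms @ 3/4 + 248.619ms (3/4)
3. 497.238ms @ 3/2 + 497.238ms (3/2)
4. 994.475ms @ 3 + 248.619ms (3/4)
5. 1243.094ms @ 15/4 + 248.619ms (3/4)
6. 1491.713ms @ 9/2 + 248.619ms (3/4)
7. 1740.331ms @ 21/4 + 1243.094ms (15/4)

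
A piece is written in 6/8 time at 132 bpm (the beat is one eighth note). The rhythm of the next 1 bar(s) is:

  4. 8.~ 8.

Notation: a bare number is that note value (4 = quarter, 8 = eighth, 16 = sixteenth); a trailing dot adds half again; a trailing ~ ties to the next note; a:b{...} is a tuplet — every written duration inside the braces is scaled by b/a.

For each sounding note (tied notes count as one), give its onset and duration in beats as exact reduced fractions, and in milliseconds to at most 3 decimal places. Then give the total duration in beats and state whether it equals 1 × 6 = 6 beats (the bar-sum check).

1) 0.0ms=0b +1363.636ms=3b
2) 1363.636ms=3b +1363.636ms=3b
Σ=6b of 6 (132bpm 6/8) — PASS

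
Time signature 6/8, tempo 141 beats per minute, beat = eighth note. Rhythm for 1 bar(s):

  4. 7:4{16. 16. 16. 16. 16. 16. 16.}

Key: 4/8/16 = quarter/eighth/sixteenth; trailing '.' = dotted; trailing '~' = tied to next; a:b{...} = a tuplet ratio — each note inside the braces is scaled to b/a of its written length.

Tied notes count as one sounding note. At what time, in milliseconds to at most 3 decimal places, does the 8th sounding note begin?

note 8 onset = 39/7b = 2370.821ms

1. 0.0ms @ 0 + 1276.596ms (3)
2. 1276.596ms @ 3 + 182.371ms (3/7)
3. 1458.967ms @ 24/7 + 182.371ms (3/7)
4. 1641.337ms @ 27/7 + 182.371ms (3/7)
5. 1823.708ms @ 30/7 + 182.371ms (3/7)
6. 2006.079ms @ 33/7 + 182.371ms (3/7)
7. 2188.45ms @ 36/7 + 182.371ms (3/7)
8. 2370.821ms @ 39/7 + 182.371ms (3/7)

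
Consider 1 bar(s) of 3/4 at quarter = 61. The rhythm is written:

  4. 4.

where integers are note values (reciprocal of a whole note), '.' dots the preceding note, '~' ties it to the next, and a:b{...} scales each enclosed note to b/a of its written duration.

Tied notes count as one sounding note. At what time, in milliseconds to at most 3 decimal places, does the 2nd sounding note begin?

1. 0.0ms @ 0 + 1475.41ms (3/2)
2. 1475.41ms @ 3/2 + 1475.41ms (3/2)

note 2 onset = 3/2b = 1475.41ms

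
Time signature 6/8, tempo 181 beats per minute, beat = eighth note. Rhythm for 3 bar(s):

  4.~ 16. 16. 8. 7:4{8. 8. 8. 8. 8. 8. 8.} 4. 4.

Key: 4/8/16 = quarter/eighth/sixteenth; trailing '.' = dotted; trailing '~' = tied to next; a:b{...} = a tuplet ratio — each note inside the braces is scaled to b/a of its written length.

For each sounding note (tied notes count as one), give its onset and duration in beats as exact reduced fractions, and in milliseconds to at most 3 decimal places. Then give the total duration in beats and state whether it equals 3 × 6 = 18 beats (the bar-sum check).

1) 0.0ms=0b +1243.094ms=15/4b
2) 1243.094ms=15/4b +248.619ms=3/4b
3) 1491.713ms=9/2b +497.238ms=3/2b
4) 1988.95ms=6b +284.136ms=6/7b
5) 2273.086ms=48/7b +284.136ms=6/7b
6) 2557.222ms=54/7b +284.136ms=6/7b
7) 2841.358ms=60/7b +284.136ms=6/7b
8) 3125.493ms=66/7b +284.136ms=6/7b
9) 3409.629ms=72/7b +284.136ms=6/7b
10) 3693.765ms=78/7b +284.136ms=6/7b
11) 3977.901ms=12b +994.475ms=3b
12) 4972.376ms=15b +994.475ms=3b
Σ=18b of 18 (181bpm 6/8) — PASS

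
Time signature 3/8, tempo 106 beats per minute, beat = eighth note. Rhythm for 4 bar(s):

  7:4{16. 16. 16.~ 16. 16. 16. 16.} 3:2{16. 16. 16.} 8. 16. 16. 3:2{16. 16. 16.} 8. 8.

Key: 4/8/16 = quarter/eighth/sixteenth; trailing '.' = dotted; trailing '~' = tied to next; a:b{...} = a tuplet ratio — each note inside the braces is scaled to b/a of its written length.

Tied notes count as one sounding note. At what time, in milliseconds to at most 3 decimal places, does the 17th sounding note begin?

1. 0.0ms @ 0 + 242.588ms (3/7)
2. 242.588ms @ 3/7 + 242.588ms (3/7)
3. 485.175ms @ 6/7 + 485.175ms (6/7)
4. 970.35ms @ 12/7 + 242.588ms (3/7)
5. 1212.938ms @ 15/7 + 242.588ms (3/7)
6. 1455.526ms @ 18/7 + 242.588ms (3/7)
7. 1698.113ms @ 3 + 283.019ms (1/2)
8. 1981.132ms @ 7/2 + 283.019ms (1/2)
9. 2264.151ms @ 4 + 283.019ms (1/2)
10. 2547.17ms @ 9/2 + 849.057ms (3/2)
11. 3396.226ms @ 6 + 424.528ms (3/4)
12. 3820.755ms @ 27/4 + 424.528ms (3/4)
13. 4245.283ms @ 15/2 + 283.019ms (1/2)
14. 4528.302ms @ 8 + 283.019ms (1/2)
15. 4811.321ms @ 17/2 + 283.019ms (1/2)
16. 5094.34ms @ 9 + 849.057ms (3/2)
17. 5943.396ms @ 21/2 + 849.057ms (3/2)

note 17 onset = 21/2b = 5943.396ms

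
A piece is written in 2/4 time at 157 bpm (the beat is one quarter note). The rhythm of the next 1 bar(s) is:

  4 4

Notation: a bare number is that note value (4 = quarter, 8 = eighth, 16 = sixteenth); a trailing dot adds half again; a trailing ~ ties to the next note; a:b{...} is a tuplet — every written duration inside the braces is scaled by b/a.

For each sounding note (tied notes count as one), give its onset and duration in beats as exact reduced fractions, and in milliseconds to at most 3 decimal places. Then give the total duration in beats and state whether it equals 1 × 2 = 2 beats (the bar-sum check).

1) 0.0ms=0b +382.166ms=1b
2) 382.166ms=1b +382.166ms=1b
Σ=2b of 2 (157bpm 2/4) — PASS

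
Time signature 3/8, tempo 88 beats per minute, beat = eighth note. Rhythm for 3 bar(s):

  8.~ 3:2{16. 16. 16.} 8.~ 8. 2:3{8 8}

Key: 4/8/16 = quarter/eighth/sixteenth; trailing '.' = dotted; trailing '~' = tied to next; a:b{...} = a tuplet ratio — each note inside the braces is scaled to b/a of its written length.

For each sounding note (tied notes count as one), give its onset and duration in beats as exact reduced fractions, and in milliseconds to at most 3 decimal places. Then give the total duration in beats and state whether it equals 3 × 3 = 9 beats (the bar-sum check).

1) 0.0ms=0b +1363.636ms=2b
2) 1363.636ms=2b +340.909ms=1/2b
3) 1704.545ms=5/2b +340.909ms=1/2b
4) 2045.455ms=3b +2045.455ms=3b
5) 4090.909ms=6b +1022.727ms=3/2b
6) 5113.636ms=15/2b +1022.727ms=3/2b
Σ=9b of 9 (88bpm 3/8) — PASS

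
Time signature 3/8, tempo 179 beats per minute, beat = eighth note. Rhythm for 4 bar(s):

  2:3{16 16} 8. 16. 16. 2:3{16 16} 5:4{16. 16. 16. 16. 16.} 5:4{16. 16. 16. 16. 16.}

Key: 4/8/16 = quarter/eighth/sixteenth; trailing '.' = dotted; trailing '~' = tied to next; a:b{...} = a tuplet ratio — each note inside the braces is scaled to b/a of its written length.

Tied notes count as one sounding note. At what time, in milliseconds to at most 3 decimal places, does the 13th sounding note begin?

1. 0.0ms @ 0 + 251.397ms (3/4)
2. 251.397ms @ 3/4 + 251.397ms (3/4)
3. 502.793ms @ 3/2 + 502.793ms (3/2)
4. 1005.587ms @ 3 + 251.397ms (3/4)
5. 1256.983ms @ 15/4 + 251.397ms (3/4)
6. 1508.38ms @ 9/2 + 251.397ms (3/4)
7. 1759.777ms @ 21/4 + 251.397ms (3/4)
8. 2011.173ms @ 6 + 201.117ms (3/5)
9. 2212.291ms @ 33/5 + 201.117ms (3/5)
10. 2413.408ms @ 36/5 + 201.117ms (3/5)
11. 2614.525ms @ 39/5 + 201.117ms (3/5)
12. 2815.642ms @ 42/5 + 201.117ms (3/5)
13. 3016.76ms @ 9 + 201.117ms (3/5)
14. 3217.877ms @ 48/5 + 201.117ms (3/5)
15. 3418.994ms @ 51/5 + 201.117ms (3/5)
16. 3620.112ms @ 54/5 + 201.117ms (3/5)
17. 3821.229ms @ 57/5 + 201.117ms (3/5)

note 13 onset = 9b = 3016.76ms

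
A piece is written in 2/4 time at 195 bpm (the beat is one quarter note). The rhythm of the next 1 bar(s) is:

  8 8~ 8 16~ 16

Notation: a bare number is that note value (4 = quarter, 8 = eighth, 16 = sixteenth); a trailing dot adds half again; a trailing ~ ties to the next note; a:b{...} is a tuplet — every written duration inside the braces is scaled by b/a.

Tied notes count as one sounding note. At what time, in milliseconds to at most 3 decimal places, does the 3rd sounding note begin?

1. 0.0ms @ 0 + 153.846ms (1/2)
2. 153.846ms @ 1/2 + 307.692ms (1)
3. 461.538ms @ 3/2 + 153.846ms (1/2)

note 3 onset = 3/2b = 461.538ms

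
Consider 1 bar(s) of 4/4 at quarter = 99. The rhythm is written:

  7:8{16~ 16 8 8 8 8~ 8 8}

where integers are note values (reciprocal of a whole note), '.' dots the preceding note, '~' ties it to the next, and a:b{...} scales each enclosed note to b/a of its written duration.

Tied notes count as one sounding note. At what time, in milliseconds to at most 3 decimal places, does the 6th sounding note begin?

note 6 onset = 24/7b = 2077.922ms

1. 0.0ms @ 0 + 346.32ms (4/7)
2. 346.32ms @ 4/7 + 346.32ms (4/7)
3. 692.641ms @ 8/7 + 346.32ms (4/7)
4. 1038.961ms @ 12/7 + 346.32ms (4/7)
5. 1385.281ms @ 16/7 + 692.641ms (8/7)
6. 2077.922ms @ 24/7 + 346.32ms (4/7)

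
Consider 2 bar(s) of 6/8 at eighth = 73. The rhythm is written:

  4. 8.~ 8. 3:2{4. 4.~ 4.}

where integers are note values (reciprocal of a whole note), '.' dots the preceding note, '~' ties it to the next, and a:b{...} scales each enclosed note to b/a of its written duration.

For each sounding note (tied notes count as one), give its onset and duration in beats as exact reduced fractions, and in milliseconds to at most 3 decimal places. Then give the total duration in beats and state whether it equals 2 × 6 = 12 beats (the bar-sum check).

1) 0.0ms=0b +2465.753ms=3b
2) 2465.753ms=3b +2465.753ms=3b
3) 4931.507ms=6b +1643.836ms=2b
4) 6575.342ms=8b +3287.671ms=4b
Σ=12b of 12 (73bpm 6/8) — PASS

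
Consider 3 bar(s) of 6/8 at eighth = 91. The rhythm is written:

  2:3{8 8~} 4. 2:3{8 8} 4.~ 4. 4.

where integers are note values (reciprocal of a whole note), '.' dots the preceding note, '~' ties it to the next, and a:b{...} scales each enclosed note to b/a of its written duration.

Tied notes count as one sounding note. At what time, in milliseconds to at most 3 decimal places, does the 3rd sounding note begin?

note 3 onset = 6b = 3956.044ms

1. 0.0ms @ 0 + 989.011ms (3/2)
2. 989.011ms @ 3/2 + 2967.033ms (9/2)
3. 3956.044ms @ 6 + 989.011ms (3/2)
4. 4945.055ms @ 15/2 + 989.011ms (3/2)
5. 5934.066ms @ 9 + 3956.044ms (6)
6. 9890.11ms @ 15 + 1978.022ms (3)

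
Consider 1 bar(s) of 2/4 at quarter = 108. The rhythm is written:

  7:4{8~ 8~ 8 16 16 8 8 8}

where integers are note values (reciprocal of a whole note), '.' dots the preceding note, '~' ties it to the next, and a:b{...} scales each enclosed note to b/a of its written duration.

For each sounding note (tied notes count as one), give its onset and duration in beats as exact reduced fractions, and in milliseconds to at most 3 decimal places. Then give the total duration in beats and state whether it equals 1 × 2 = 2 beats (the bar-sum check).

1) 0.0ms=0b +476.19ms=6/7b
2) 476.19ms=6/7b +79.365ms=1/7b
3) 555.556ms=1b +79.365ms=1/7b
4) 634.921ms=8/7b +158.73ms=2/7b
5) 793.651ms=10/7b +158.73ms=2/7b
6) 952.381ms=12/7b +158.73ms=2/7b
Σ=2b of 2 (108bpm 2/4) — PASS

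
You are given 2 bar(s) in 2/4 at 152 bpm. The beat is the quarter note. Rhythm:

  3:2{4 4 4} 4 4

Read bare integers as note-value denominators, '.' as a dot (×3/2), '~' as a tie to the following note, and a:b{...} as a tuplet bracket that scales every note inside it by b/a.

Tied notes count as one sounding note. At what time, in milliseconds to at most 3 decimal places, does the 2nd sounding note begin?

note 2 onset = 2/3b = 263.158ms

1. 0.0ms @ 0 + 263.158ms (2/3)
2. 263.158ms @ 2/3 + 263.158ms (2/3)
3. 526.316ms @ 4/3 + 263.158ms (2/3)
4. 789.474ms @ 2 + 394.737ms (1)
5. 1184.211ms @ 3 + 394.737ms (1)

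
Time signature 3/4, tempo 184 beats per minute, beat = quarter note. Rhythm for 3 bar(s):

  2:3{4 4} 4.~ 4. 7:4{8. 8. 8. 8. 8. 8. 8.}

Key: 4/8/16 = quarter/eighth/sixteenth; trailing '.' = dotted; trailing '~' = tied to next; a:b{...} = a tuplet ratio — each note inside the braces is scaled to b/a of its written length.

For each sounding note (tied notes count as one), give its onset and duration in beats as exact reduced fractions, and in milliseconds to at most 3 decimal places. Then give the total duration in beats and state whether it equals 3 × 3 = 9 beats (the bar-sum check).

1) 0.0ms=0b +489.13ms=3/2b
2) 489.13ms=3/2b +489.13ms=3/2b
3) 978.261ms=3b +978.261ms=3b
4) 1956.522ms=6b +139.752ms=3/7b
5) 2096.273ms=45/7b +139.752ms=3/7b
6) 2236.025ms=48/7b +139.752ms=3/7b
7) 2375.776ms=51/7b +139.752ms=3/7b
8) 2515.528ms=54/7b +139.752ms=3/7b
9) 2655.28ms=57/7b +139.752ms=3/7b
10) 2795.031ms=60/7b +139.752ms=3/7b
Σ=9b of 9 (184bpm 3/4) — PASS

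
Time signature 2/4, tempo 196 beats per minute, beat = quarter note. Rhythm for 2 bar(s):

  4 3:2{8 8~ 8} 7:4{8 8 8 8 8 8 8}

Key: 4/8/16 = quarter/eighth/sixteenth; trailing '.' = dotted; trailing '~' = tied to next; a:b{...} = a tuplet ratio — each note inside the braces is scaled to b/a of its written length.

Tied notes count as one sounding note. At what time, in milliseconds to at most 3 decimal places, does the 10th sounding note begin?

note 10 onset = 26/7b = 1137.026ms

1. 0.0ms @ 0 + 306.122ms (1)
2. 306.122ms @ 1 + 102.041ms (1/3)
3. 408.163ms @ 4/3 + 204.082ms (2/3)
4. 612.245ms @ 2 + 87.464ms (2/7)
5. 699.708ms @ 16/7 + 87.464ms (2/7)
6. 787.172ms @ 18/7 + 87.464ms (2/7)
7. 874.636ms @ 20/7 + 87.464ms (2/7)
8. 962.099ms @ 22/7 + 87.464ms (2/7)
9. 1049.563ms @ 24/7 + 87.464ms (2/7)
10. 1137.026ms @ 26/7 + 87.464ms (2/7)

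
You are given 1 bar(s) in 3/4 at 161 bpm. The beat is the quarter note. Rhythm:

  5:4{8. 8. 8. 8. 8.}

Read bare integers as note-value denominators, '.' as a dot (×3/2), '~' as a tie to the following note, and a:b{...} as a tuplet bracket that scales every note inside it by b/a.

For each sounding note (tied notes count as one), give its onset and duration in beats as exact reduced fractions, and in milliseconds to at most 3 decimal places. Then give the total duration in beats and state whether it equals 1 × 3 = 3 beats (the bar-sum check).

1) 0.0ms=0b +223.602ms=3/5b
2) 223.602ms=3/5b +223.602ms=3/5b
3) 447.205ms=6/5b +223.602ms=3/5b
4) 670.807ms=9/5b +223.602ms=3/5b
5) 894.41ms=12/5b +223.602ms=3/5b
Σ=3b of 3 (161bpm 3/4) — PASS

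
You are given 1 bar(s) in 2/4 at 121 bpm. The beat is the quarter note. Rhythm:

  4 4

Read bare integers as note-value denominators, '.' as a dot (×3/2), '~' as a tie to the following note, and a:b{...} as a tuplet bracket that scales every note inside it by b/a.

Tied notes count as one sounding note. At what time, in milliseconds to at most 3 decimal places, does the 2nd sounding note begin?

1. 0.0ms @ 0 + 495.868ms (1)
2. 495.868ms @ 1 + 495.868ms (1)

note 2 onset = 1b = 495.868ms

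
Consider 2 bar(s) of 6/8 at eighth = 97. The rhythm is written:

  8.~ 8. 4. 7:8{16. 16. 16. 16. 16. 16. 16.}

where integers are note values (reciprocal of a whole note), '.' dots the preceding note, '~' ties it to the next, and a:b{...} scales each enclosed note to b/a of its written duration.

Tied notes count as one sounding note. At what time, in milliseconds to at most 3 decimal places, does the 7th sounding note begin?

1. 0.0ms @ 0 + 1855.67ms (3)
2. 1855.67ms @ 3 + 1855.67ms (3)
3. 3711.34ms @ 6 + 530.191ms (6/7)
4. 4241.532ms @ 48/7 + 530.191ms (6/7)
5. 4771.723ms @ 54/7 + 530.191ms (6/7)
6. 5301.915ms @ 60/7 + 530.191ms (6/7)
7. 5832.106ms @ 66/7 + 530.191ms (6/7)
8. 6362.297ms @ 72/7 + 530.191ms (6/7)
9. 6892.489ms @ 78/7 + 530.191ms (6/7)

note 7 onset = 66/7b = 5832.106ms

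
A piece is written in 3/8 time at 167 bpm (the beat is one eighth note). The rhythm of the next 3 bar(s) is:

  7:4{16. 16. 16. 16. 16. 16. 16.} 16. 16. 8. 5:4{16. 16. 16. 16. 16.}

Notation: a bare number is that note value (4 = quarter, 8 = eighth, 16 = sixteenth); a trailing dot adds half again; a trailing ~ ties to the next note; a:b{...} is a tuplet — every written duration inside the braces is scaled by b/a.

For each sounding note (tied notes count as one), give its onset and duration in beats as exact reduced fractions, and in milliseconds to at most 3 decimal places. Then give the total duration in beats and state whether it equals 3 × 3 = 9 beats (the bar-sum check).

1) 0.0ms=0b +153.978ms=3/7b
2) 153.978ms=3/7b +153.978ms=3/7b
3) 307.956ms=6/7b +153.978ms=3/7b
4) 461.933ms=9/7b +153.978ms=3/7b
5) 615.911ms=12/7b +153.978ms=3/7b
6) 769.889ms=15/7b +153.978ms=3/7b
7) 923.867ms=18/7b +153.978ms=3/7b
8) 1077.844ms=3b +269.461ms=3/4b
9) 1347.305ms=15/4b +269.461ms=3/4b
10) 1616.766ms=9/2b +538.922ms=3/2b
11) 2155.689ms=6b +215.569ms=3/5b
12) 2371.257ms=33/5b +215.569ms=3/5b
13) 2586.826ms=36/5b +215.569ms=3/5b
14) 2802.395ms=39/5b +215.569ms=3/5b
15) 3017.964ms=42/5b +215.569ms=3/5b
Σ=9b of 9 (167bpm 3/8) — PASS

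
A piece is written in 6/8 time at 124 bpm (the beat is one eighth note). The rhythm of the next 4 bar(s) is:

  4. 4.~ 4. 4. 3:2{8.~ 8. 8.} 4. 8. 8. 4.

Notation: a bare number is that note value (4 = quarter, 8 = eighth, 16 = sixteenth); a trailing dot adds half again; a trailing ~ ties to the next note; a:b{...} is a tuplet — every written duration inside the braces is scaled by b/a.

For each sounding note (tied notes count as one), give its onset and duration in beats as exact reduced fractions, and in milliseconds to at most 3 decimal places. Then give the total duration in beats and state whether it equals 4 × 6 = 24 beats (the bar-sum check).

1) 0.0ms=0b +1451.613ms=3b
2) 1451.613ms=3b +2903.226ms=6b
3) 4354.839ms=9b +1451.613ms=3b
4) 5806.452ms=12b +967.742ms=2b
5) 6774.194ms=14b +483.871ms=1b
6) 7258.065ms=15b +1451.613ms=3b
7) 8709.677ms=18b +725.806ms=3/2b
8) 9435.484ms=39/2b +725.806ms=3/2b
9) 10161.29ms=21b +1451.613ms=3b
Σ=24b of 24 (124bpm 6/8) — PASS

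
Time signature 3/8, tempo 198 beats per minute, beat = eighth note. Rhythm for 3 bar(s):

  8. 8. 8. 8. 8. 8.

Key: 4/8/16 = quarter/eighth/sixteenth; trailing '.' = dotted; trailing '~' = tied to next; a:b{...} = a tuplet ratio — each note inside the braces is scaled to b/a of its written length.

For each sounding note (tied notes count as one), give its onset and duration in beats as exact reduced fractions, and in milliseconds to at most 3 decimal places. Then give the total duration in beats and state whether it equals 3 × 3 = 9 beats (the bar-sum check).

1) 0.0ms=0b +454.545ms=3/2b
2) 454.545ms=3/2b +454.545ms=3/2b
3) 909.091ms=3b +454.545ms=3/2b
4) 1363.636ms=9/2b +454.545ms=3/2b
5) 1818.182ms=6b +454.545ms=3/2b
6) 2272.727ms=15/2b +454.545ms=3/2b
Σ=9b of 9 (198bpm 3/8) — PASS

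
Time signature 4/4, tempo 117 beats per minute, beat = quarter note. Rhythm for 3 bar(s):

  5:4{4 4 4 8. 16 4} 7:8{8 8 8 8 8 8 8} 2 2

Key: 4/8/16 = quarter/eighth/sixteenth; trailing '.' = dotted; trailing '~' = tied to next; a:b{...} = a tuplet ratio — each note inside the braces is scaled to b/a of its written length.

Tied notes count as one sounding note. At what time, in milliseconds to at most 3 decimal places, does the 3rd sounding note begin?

note 3 onset = 8/5b = 820.513ms

1. 0.0ms @ 0 + 410.256ms (4/5)
2. 410.256ms @ 4/5 + 410.256ms (4/5)
3. 820.513ms @ 8/5 + 410.256ms (4/5)
4. 1230.769ms @ 12/5 + 307.692ms (3/5)
5. 1538.462ms @ 3 + 102.564ms (1/5)
6. 1641.026ms @ 16/5 + 410.256ms (4/5)
7. 2051.282ms @ 4 + 293.04ms (4/7)
8. 2344.322ms @ 32/7 + 293.04ms (4/7)
9. 2637.363ms @ 36/7 + 293.04ms (4/7)
10. 2930.403ms @ 40/7 + 293.04ms (4/7)
11. 3223.443ms @ 44/7 + 293.04ms (4/7)
12. 3516.484ms @ 48/7 + 293.04ms (4/7)
13. 3809.524ms @ 52/7 + 293.04ms (4/7)
14. 4102.564ms @ 8 + 1025.641ms (2)
15. 5128.205ms @ 10 + 1025.641ms (2)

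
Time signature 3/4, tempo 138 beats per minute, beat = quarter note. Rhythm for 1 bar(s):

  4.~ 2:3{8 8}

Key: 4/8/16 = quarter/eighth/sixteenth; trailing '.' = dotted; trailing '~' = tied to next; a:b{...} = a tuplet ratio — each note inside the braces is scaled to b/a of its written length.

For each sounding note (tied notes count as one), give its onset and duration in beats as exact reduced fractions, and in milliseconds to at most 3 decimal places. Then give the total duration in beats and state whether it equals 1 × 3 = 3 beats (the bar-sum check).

1) 0.0ms=0b +978.261ms=9/4b
2) 978.261ms=9/4b +326.087ms=3/4b
Σ=3b of 3 (138bpm 3/4) — PASS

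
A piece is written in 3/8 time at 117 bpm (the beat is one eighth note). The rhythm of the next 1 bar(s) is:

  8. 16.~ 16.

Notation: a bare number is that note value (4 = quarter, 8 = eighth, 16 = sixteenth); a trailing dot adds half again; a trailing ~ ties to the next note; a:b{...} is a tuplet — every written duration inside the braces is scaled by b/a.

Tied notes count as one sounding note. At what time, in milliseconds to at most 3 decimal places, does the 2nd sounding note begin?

1. 0.0ms @ 0 + 769.231ms (3/2)
2. 769.231ms @ 3/2 + 769.231ms (3/2)

note 2 onset = 3/2b = 769.231ms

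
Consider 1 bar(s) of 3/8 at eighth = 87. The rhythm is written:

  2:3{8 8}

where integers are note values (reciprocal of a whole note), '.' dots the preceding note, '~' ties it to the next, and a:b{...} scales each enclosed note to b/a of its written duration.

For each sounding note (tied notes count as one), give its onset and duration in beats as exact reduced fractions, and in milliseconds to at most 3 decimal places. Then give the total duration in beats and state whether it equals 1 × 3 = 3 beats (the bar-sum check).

1) 0.0ms=0b +1034.483ms=3/2b
2) 1034.483ms=3/2b +1034.483ms=3/2b
Σ=3b of 3 (87bpm 3/8) — PASS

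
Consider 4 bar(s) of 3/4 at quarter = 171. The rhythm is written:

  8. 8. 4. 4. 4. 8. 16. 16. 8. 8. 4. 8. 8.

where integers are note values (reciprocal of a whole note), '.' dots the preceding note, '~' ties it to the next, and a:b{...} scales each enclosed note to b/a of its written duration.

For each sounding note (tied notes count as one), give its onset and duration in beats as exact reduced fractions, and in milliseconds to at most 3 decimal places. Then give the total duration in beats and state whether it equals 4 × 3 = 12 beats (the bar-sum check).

1) 0.0ms=0b +263.158ms=3/4b
2) 263.158ms=3/4b +263.158ms=3/4b
3) 526.316ms=3/2b +526.316ms=3/2b
4) 1052.632ms=3b +526.316ms=3/2b
5) 1578.947ms=9/2b +526.316ms=3/2b
6) 2105.263ms=6b +263.158ms=3/4b
7) 2368.421ms=27/4b +131.579ms=3/8b
8) 2500.0ms=57/8b +131.579ms=3/8b
9) 2631.579ms=15/2b +263.158ms=3/4b
10) 2894.737ms=33/4b +263.158ms=3/4b
11) 3157.895ms=9b +526.316ms=3/2b
12) 3684.211ms=21/2b +263.158ms=3/4b
13) 3947.368ms=45/4b +263.158ms=3/4b
Σ=12b of 12 (171bpm 3/4) — PASS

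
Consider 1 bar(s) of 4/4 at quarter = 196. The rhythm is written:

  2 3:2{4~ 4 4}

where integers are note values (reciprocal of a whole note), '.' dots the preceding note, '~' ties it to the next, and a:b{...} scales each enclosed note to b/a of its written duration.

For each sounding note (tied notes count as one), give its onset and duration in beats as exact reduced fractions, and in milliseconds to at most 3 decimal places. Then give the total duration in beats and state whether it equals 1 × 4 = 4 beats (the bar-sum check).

1) 0.0ms=0b +612.245ms=2b
2) 612.245ms=2b +408.163ms=4/3b
3) 1020.408ms=10/3b +204.082ms=2/3b
Σ=4b of 4 (196bpm 4/4) — PASS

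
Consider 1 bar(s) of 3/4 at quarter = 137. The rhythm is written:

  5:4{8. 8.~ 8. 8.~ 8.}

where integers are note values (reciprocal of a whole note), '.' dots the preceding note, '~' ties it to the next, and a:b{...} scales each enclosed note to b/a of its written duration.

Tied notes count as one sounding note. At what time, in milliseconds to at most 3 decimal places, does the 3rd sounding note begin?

1. 0.0ms @ 0 + 262.774ms (3/5)
2. 262.774ms @ 3/5 + 525.547ms (6/5)
3. 788.321ms @ 9/5 + 525.547ms (6/5)

note 3 onset = 9/5b = 788.321ms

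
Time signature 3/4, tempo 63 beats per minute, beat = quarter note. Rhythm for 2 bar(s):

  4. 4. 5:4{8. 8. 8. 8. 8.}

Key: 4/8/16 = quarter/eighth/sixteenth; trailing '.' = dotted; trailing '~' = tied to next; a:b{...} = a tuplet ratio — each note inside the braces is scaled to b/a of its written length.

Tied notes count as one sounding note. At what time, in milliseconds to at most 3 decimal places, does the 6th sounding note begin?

1. 0.0ms @ 0 + 1428.571ms (3/2)
2. 1428.571ms @ 3/2 + 1428.571ms (3/2)
3. 2857.143ms @ 3 + 571.429ms (3/5)
4. 3428.571ms @ 18/5 + 571.429ms (3/5)
5. 4000.0ms @ 21/5 + 571.429ms (3/5)
6. 4571.429ms @ 24/5 + 571.429ms (3/5)
7. 5142.857ms @ 27/5 + 571.429ms (3/5)

note 6 onset = 24/5b = 4571.429ms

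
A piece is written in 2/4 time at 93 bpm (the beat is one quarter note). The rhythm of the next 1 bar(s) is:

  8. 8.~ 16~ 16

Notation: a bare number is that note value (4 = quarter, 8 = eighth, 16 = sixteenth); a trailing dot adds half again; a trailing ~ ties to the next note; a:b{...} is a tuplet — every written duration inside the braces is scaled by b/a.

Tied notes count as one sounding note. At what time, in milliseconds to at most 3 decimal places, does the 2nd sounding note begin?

1. 0.0ms @ 0 + 483.871ms (3/4)
2. 483.871ms @ 3/4 + 806.452ms (5/4)

note 2 onset = 3/4b = 483.871ms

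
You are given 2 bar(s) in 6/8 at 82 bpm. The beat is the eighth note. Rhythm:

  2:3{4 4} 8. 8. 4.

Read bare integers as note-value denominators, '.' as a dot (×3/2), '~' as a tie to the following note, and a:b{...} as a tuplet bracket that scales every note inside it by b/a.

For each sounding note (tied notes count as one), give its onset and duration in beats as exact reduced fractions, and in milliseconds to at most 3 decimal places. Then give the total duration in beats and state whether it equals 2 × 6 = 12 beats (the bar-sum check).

1) 0.0ms=0b +2195.122ms=3b
2) 2195.122ms=3b +2195.122ms=3b
3) 4390.244ms=6b +1097.561ms=3/2b
4) 5487.805ms=15/2b +1097.561ms=3/2b
5) 6585.366ms=9b +2195.122ms=3b
Σ=12b of 12 (82bpm 6/8) — PASS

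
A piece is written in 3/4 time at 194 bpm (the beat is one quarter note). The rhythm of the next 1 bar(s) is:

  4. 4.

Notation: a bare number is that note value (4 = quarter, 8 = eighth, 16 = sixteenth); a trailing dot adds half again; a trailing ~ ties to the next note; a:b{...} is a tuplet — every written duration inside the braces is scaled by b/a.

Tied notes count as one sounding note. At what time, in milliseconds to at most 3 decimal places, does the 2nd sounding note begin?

1. 0.0ms @ 0 + 463.918ms (3/2)
2. 463.918ms @ 3/2 + 463.918ms (3/2)

note 2 onset = 3/2b = 463.918ms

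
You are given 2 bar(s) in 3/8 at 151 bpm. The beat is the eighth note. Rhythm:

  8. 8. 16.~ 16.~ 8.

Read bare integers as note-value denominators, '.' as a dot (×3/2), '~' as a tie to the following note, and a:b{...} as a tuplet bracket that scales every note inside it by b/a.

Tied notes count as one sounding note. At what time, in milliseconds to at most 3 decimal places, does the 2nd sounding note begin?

note 2 onset = 3/2b = 596.026ms

1. 0.0ms @ 0 + 596.026ms (3/2)
2. 596.026ms @ 3/2 + 596.026ms (3/2)
3. 1192.053ms @ 3 + 1192.053ms (3)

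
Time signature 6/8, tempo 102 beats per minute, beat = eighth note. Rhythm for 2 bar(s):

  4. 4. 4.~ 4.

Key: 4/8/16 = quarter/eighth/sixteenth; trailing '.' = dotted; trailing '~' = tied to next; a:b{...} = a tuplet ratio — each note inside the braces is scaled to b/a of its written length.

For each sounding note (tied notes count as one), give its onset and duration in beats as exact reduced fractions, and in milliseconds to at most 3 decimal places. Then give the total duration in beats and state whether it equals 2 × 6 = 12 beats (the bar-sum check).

1) 0.0ms=0b +1764.706ms=3b
2) 1764.706ms=3b +1764.706ms=3b
3) 3529.412ms=6b +3529.412ms=6b
Σ=12b of 12 (102bpm 6/8) — PASS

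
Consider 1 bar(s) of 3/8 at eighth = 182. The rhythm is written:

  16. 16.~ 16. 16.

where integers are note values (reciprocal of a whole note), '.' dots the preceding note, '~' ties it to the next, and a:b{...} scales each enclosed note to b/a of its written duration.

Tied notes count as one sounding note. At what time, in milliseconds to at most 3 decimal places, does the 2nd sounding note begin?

1. 0.0ms @ 0 + 247.253ms (3/4)
2. 247.253ms @ 3/4 + 494.505ms (3/2)
3. 741.758ms @ 9/4 + 247.253ms (3/4)

note 2 onset = 3/4b = 247.253ms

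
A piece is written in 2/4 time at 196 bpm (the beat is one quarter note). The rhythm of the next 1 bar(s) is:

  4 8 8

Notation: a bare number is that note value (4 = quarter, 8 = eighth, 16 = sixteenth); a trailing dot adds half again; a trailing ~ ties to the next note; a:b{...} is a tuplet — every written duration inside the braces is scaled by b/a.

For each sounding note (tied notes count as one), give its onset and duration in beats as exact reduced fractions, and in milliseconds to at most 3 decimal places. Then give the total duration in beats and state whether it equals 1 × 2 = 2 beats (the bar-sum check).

1) 0.0ms=0b +306.122ms=1b
2) 306.122ms=1b +153.061ms=1/2b
3) 459.184ms=3/2b +153.061ms=1/2b
Σ=2b of 2 (196bpm 2/4) — PASS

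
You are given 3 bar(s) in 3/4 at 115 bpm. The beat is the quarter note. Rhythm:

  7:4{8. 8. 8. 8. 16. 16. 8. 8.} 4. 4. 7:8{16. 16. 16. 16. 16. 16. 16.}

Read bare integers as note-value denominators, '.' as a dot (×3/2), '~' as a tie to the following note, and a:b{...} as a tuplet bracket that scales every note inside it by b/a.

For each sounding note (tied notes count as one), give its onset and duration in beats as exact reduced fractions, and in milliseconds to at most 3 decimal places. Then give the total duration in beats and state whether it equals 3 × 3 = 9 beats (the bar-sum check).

1) 0.0ms=0b +223.602ms=3/7b
2) 223.602ms=3/7b +223.602ms=3/7b
3) 447.205ms=6/7b +223.602ms=3/7b
4) 670.807ms=9/7b +223.602ms=3/7b
5) 894.41ms=12/7b +111.801ms=3/14b
6) 1006.211ms=27/14b +111.801ms=3/14b
7) 1118.012ms=15/7b +223.602ms=3/7b
8) 1341.615ms=18/7b +223.602ms=3/7b
9) 1565.217ms=3b +782.609ms=3/2b
10) 2347.826ms=9/2b +782.609ms=3/2b
11) 3130.435ms=6b +223.602ms=3/7b
12) 3354.037ms=45/7b +223.602ms=3/7b
13) 3577.64ms=48/7b +223.602ms=3/7b
14) 3801.242ms=51/7b +223.602ms=3/7b
15) 4024.845ms=54/7b +223.602ms=3/7b
16) 4248.447ms=57/7b +223.602ms=3/7b
17) 4472.05ms=60/7b +223.602ms=3/7b
Σ=9b of 9 (115bpm 3/4) — PASS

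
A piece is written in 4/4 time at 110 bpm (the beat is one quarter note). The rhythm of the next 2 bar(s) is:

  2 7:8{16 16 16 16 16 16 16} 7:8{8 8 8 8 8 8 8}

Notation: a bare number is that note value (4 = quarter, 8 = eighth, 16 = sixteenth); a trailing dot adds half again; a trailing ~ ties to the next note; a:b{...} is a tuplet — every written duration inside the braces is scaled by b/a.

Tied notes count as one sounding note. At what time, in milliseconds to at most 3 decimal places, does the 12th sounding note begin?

note 12 onset = 40/7b = 3116.883ms

1. 0.0ms @ 0 + 1090.909ms (2)
2. 1090.909ms @ 2 + 155.844ms (2/7)
3. 1246.753ms @ 16/7 + 155.844ms (2/7)
4. 1402.597ms @ 18/7 + 155.844ms (2/7)
5. 1558.442ms @ 20/7 + 155.844ms (2/7)
6. 1714.286ms @ 22/7 + 155.844ms (2/7)
7. 1870.13ms @ 24/7 + 155.844ms (2/7)
8. 2025.974ms @ 26/7 + 155.844ms (2/7)
9. 2181.818ms @ 4 + 311.688ms (4/7)
10. 2493.506ms @ 32/7 + 311.688ms (4/7)
11. 2805.195ms @ 36/7 + 311.688ms (4/7)
12. 3116.883ms @ 40/7 + 311.688ms (4/7)
13. 3428.571ms @ 44/7 + 311.688ms (4/7)
14. 3740.26ms @ 48/7 + 311.688ms (4/7)
15. 4051.948ms @ 52/7 + 311.688ms (4/7)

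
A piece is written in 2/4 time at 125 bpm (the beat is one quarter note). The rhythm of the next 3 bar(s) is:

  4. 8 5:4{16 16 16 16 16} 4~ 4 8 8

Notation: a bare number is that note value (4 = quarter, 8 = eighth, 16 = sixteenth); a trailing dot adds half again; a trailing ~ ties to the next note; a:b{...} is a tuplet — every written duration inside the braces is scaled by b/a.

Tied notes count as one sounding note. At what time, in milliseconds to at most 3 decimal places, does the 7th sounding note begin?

1. 0.0ms @ 0 + 720.0ms (3/2)
2. 720.0ms @ 3/2 + 240.0ms (1/2)
3. 960.0ms @ 2 + 96.0ms (1/5)
4. 1056.0ms @ 11/5 + 96.0ms (1/5)
5. 1152.0ms @ 12/5 + 96.0ms (1/5)
6. 1248.0ms @ 13/5 + 96.0ms (1/5)
7. 1344.0ms @ 14/5 + 96.0ms (1/5)
8. 1440.0ms @ 3 + 960.0ms (2)
9. 2400.0ms @ 5 + 240.0ms (1/2)
10. 2640.0ms @ 11/2 + 240.0ms (1/2)

note 7 onset = 14/5b = 1344.0ms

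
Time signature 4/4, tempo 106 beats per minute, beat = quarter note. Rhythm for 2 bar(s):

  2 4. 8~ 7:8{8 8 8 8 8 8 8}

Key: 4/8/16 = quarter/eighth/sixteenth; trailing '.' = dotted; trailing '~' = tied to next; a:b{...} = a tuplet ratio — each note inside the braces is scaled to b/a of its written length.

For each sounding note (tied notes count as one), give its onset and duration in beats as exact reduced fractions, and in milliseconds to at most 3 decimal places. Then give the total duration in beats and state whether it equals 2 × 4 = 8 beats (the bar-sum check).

1) 0.0ms=0b +1132.075ms=2b
2) 1132.075ms=2b +849.057ms=3/2b
3) 1981.132ms=7/2b +606.469ms=15/14b
4) 2587.601ms=32/7b +323.45ms=4/7b
5) 2911.051ms=36/7b +323.45ms=4/7b
6) 3234.501ms=40/7b +323.45ms=4/7b
7) 3557.951ms=44/7b +323.45ms=4/7b
8) 3881.402ms=48/7b +323.45ms=4/7b
9) 4204.852ms=52/7b +323.45ms=4/7b
Σ=8b of 8 (106bpm 4/4) — PASS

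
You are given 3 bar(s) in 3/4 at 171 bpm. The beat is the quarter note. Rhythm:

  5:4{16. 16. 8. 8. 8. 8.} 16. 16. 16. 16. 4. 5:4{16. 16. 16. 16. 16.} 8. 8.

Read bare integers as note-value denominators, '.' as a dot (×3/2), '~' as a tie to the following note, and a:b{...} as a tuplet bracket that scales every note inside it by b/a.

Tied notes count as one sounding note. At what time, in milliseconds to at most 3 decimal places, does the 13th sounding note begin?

note 13 onset = 63/10b = 2210.526ms

1. 0.0ms @ 0 + 105.263ms (3/10)
2. 105.263ms @ 3/10 + 105.263ms (3/10)
3. 210.526ms @ 3/5 + 210.526ms (3/5)
4. 421.053ms @ 6/5 + 210.526ms (3/5)
5. 631.579ms @ 9/5 + 210.526ms (3/5)
6. 842.105ms @ 12/5 + 210.526ms (3/5)
7. 1052.632ms @ 3 + 131.579ms (3/8)
8. 1184.211ms @ 27/8 + 131.579ms (3/8)
9. 1315.789ms @ 15/4 + 131.579ms (3/8)
10. 1447.368ms @ 33/8 + 131.579ms (3/8)
11. 1578.947ms @ 9/2 + 526.316ms (3/2)
12. 2105.263ms @ 6 + 105.263ms (3/10)
13. 2210.526ms @ 63/10 + 105.263ms (3/10)
14. 2315.789ms @ 33/5 + 105.263ms (3/10)
15. 2421.053ms @ 69/10 + 105.263ms (3/10)
16. 2526.316ms @ 36/5 + 105.263ms (3/10)
17. 2631.579ms @ 15/2 + 263.158ms (3/4)
18. 2894.737ms @ 33/4 + 263.158ms (3/4)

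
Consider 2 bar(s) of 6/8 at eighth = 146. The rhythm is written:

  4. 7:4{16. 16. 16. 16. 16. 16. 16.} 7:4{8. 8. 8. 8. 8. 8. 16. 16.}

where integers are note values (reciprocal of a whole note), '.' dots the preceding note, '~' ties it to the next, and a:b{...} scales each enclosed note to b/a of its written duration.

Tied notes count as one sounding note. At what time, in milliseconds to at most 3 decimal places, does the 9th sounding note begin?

1. 0.0ms @ 0 + 1232.877ms (3)
2. 1232.877ms @ 3 + 176.125ms (3/7)
3. 1409.002ms @ 24/7 + 176.125ms (3/7)
4. 1585.127ms @ 27/7 + 176.125ms (3/7)
5. 1761.252ms @ 30/7 + 176.125ms (3/7)
6. 1937.378ms @ 33/7 + 176.125ms (3/7)
7. 2113.503ms @ 36/7 + 176.125ms (3/7)
8. 2289.628ms @ 39/7 + 176.125ms (3/7)
9. 2465.753ms @ 6 + 352.25ms (6/7)
10. 2818.004ms @ 48/7 + 352.25ms (6/7)
11. 3170.254ms @ 54/7 + 352.25ms (6/7)
12. 3522.505ms @ 60/7 + 352.25ms (6/7)
13. 3874.755ms @ 66/7 + 352.25ms (6/7)
14. 4227.006ms @ 72/7 + 352.25ms (6/7)
15. 4579.256ms @ 78/7 + 176.125ms (3/7)
16. 4755.382ms @ 81/7 + 176.125ms (3/7)

note 9 onset = 6b = 2465.753ms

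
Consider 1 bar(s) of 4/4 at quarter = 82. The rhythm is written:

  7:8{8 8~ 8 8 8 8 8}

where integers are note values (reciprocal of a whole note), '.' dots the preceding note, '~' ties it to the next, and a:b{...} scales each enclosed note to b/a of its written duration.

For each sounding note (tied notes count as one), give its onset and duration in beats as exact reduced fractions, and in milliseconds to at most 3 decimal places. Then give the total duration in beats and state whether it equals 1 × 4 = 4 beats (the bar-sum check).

1) 0.0ms=0b +418.118ms=4/7b
2) 418.118ms=4/7b +836.237ms=8/7b
3) 1254.355ms=12/7b +418.118ms=4/7b
4) 1672.474ms=16/7b +418.118ms=4/7b
5) 2090.592ms=20/7b +418.118ms=4/7b
6) 2508.711ms=24/7b +418.118ms=4/7b
Σ=4b of 4 (82bpm 4/4) — PASS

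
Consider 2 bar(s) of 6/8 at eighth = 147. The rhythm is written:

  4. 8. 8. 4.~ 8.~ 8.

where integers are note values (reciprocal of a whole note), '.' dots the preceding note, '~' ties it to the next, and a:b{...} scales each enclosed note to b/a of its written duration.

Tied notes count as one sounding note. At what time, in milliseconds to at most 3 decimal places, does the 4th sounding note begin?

1. 0.0ms @ 0 + 1224.49ms (3)
2. 1224.49ms @ 3 + 612.245ms (3/2)
3. 1836.735ms @ 9/2 + 612.245ms (3/2)
4. 2448.98ms @ 6 + 2448.98ms (6)

note 4 onset = 6b = 2448.98ms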